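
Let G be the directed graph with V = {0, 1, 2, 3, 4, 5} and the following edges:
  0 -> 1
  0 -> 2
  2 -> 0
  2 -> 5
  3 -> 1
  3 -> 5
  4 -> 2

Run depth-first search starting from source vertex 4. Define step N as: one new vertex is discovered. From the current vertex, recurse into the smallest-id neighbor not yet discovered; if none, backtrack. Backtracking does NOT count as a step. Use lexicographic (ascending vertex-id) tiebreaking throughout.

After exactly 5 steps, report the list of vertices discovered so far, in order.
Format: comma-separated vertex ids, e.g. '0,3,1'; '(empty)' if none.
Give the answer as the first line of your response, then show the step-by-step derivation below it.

4,2,0,1,5

step 1: discover 4; path=4; order=4
step 2: discover 2; path=4>2; order=4,2
step 3: discover 0; path=4>2>0; order=4,2,0
step 4: discover 1; path=4>2>0>1; order=4,2,0,1
step 5: discover 5; path=4>2>5; order=4,2,0,1,5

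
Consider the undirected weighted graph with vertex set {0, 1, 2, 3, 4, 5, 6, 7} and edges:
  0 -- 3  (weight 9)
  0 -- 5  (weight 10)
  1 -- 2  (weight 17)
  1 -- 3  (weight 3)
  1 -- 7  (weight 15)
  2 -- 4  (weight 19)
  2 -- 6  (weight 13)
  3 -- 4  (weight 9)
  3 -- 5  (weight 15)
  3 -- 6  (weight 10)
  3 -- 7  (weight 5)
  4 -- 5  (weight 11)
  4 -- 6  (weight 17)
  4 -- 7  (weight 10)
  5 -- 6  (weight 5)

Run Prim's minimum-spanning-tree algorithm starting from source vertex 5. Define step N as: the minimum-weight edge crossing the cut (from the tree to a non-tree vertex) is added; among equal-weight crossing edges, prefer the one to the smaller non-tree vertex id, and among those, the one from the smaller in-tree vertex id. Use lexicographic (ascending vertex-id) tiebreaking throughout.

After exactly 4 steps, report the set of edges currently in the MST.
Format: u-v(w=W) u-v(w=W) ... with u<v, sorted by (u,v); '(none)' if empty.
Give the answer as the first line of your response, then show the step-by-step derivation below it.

0-3(w=9) 0-5(w=10) 1-3(w=3) 5-6(w=5)

step 1: add edge 5-6 (w=5); MST = {5-6(w=5)}
step 2: add edge 0-5 (w=10); MST = {0-5(w=10) 5-6(w=5)}
step 3: add edge 0-3 (w=9); MST = {0-3(w=9) 0-5(w=10) 5-6(w=5)}
step 4: add edge 1-3 (w=3); MST = {0-3(w=9) 0-5(w=10) 1-3(w=3) 5-6(w=5)}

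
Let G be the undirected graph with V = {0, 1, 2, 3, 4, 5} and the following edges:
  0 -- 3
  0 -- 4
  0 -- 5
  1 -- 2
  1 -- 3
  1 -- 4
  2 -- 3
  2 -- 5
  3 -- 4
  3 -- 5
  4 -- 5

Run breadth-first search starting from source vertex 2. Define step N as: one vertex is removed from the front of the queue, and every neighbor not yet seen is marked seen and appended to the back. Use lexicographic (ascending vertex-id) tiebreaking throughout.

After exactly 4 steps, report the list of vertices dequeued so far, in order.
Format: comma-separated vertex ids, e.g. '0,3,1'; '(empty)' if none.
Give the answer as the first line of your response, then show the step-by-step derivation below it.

2,1,3,5

step 1: dequeue 2; queue=[1,3,5]; order=2
step 2: dequeue 1; queue=[3,5,4]; order=2,1
step 3: dequeue 3; queue=[5,4,0]; order=2,1,3
step 4: dequeue 5; queue=[4,0]; order=2,1,3,5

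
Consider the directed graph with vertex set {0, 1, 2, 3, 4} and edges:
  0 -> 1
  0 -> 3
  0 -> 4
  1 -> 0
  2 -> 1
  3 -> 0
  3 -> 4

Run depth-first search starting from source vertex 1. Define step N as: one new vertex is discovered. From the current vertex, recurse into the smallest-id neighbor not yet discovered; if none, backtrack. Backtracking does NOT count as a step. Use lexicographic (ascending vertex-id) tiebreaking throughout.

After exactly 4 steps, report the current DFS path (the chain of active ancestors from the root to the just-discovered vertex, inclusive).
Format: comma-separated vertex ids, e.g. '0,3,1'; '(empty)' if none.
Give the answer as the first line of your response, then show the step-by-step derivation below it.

1,0,3,4

step 1: discover 1; path=1; order=1
step 2: discover 0; path=1>0; order=1,0
step 3: discover 3; path=1>0>3; order=1,0,3
step 4: discover 4; path=1>0>3>4; order=1,0,3,4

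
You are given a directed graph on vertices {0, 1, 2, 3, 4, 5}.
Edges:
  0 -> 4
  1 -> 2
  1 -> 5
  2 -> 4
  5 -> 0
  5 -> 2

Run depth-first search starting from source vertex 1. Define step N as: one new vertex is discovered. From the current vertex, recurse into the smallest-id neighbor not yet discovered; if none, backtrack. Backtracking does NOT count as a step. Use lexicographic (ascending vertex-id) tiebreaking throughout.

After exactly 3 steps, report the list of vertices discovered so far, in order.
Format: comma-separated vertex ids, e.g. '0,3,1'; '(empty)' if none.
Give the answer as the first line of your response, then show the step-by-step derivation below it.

1,2,4

step 1: discover 1; path=1; order=1
step 2: discover 2; path=1>2; order=1,2
step 3: discover 4; path=1>2>4; order=1,2,4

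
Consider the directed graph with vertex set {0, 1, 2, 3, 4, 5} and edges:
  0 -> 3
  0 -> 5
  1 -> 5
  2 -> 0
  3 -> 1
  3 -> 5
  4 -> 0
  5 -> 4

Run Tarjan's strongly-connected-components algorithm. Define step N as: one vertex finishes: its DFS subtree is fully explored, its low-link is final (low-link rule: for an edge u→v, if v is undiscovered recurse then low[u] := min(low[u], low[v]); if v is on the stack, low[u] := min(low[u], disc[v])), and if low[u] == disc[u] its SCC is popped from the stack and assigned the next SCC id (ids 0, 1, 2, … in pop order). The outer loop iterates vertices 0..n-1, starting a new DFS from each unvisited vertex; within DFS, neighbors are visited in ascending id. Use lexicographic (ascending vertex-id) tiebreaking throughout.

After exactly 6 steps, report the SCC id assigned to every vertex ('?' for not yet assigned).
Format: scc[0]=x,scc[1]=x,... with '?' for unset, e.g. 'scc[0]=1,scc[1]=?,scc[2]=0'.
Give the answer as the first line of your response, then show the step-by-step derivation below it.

scc[0]=0,scc[1]=0,scc[2]=1,scc[3]=0,scc[4]=0,scc[5]=0

step 1: low=(low[0]=0,low[1]=2,low[2]=?,low[3]=1,low[4]=0,low[5]=3); scc=(scc[0]=?,scc[1]=?,scc[2]=?,scc[3]=?,scc[4]=?,scc[5]=?)
step 2: low=(low[0]=0,low[1]=2,low[2]=?,low[3]=1,low[4]=0,low[5]=0); scc=(scc[0]=?,scc[1]=?,scc[2]=?,scc[3]=?,scc[4]=?,scc[5]=?)
step 3: low=(low[0]=0,low[1]=0,low[2]=?,low[3]=1,low[4]=0,low[5]=0); scc=(scc[0]=?,scc[1]=?,scc[2]=?,scc[3]=?,scc[4]=?,scc[5]=?)
step 4: low=(low[0]=0,low[1]=0,low[2]=?,low[3]=0,low[4]=0,low[5]=0); scc=(scc[0]=?,scc[1]=?,scc[2]=?,scc[3]=?,scc[4]=?,scc[5]=?)
step 5: low=(low[0]=0,low[1]=0,low[2]=?,low[3]=0,low[4]=0,low[5]=0); scc=(scc[0]=0,scc[1]=0,scc[2]=?,scc[3]=0,scc[4]=0,scc[5]=0)
step 6: low=(low[0]=0,low[1]=0,low[2]=5,low[3]=0,low[4]=0,low[5]=0); scc=(scc[0]=0,scc[1]=0,scc[2]=1,scc[3]=0,scc[4]=0,scc[5]=0)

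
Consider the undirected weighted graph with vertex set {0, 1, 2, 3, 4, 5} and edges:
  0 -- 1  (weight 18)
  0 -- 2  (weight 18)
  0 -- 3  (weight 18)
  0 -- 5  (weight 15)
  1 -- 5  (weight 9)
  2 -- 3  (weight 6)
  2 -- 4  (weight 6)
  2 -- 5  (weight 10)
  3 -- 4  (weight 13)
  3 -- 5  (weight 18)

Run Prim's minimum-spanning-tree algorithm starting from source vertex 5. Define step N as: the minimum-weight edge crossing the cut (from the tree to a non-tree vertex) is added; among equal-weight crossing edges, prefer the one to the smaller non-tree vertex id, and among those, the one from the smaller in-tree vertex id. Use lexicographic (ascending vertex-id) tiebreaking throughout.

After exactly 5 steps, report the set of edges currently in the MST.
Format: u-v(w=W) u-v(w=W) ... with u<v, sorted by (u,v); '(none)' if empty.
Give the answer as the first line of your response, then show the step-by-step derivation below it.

0-5(w=15) 1-5(w=9) 2-3(w=6) 2-4(w=6) 2-5(w=10)

step 1: add edge 1-5 (w=9); MST = {1-5(w=9)}
step 2: add edge 2-5 (w=10); MST = {1-5(w=9) 2-5(w=10)}
step 3: add edge 2-3 (w=6); MST = {1-5(w=9) 2-3(w=6) 2-5(w=10)}
step 4: add edge 2-4 (w=6); MST = {1-5(w=9) 2-3(w=6) 2-4(w=6) 2-5(w=10)}
step 5: add edge 0-5 (w=15); MST = {0-5(w=15) 1-5(w=9) 2-3(w=6) 2-4(w=6) 2-5(w=10)}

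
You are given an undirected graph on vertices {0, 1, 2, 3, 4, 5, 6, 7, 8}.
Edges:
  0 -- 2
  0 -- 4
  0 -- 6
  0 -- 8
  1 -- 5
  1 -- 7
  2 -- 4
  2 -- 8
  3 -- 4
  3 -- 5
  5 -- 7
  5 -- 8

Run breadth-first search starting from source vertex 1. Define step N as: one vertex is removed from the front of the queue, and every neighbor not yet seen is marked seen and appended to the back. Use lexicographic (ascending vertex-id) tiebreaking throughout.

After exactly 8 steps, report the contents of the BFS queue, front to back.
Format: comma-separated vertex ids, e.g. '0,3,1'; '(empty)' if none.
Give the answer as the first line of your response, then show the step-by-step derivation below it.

6

step 1: dequeue 1; queue=[5,7]; order=1
step 2: dequeue 5; queue=[7,3,8]; order=1,5
step 3: dequeue 7; queue=[3,8]; order=1,5,7
step 4: dequeue 3; queue=[8,4]; order=1,5,7,3
step 5: dequeue 8; queue=[4,0,2]; order=1,5,7,3,8
step 6: dequeue 4; queue=[0,2]; order=1,5,7,3,8,4
step 7: dequeue 0; queue=[2,6]; order=1,5,7,3,8,4,0
step 8: dequeue 2; queue=[6]; order=1,5,7,3,8,4,0,2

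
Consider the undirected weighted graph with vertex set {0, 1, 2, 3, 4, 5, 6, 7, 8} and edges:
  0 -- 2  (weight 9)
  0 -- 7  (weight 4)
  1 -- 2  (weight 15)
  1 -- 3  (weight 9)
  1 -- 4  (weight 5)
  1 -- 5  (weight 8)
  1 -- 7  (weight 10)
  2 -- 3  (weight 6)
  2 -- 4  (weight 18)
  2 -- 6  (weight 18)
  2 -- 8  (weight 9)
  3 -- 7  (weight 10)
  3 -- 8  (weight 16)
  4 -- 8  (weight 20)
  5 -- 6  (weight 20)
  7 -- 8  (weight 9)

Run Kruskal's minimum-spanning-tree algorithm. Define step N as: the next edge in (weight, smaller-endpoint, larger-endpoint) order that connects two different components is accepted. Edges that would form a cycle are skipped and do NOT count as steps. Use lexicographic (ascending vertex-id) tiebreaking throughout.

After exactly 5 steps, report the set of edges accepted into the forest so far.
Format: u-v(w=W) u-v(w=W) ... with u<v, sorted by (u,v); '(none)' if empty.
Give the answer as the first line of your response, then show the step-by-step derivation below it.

0-2(w=9) 0-7(w=4) 1-4(w=5) 1-5(w=8) 2-3(w=6)

step 1: add edge 0-7 (w=4); MST = {0-7(w=4)}
step 2: add edge 1-4 (w=5); MST = {0-7(w=4) 1-4(w=5)}
step 3: add edge 2-3 (w=6); MST = {0-7(w=4) 1-4(w=5) 2-3(w=6)}
step 4: add edge 1-5 (w=8); MST = {0-7(w=4) 1-4(w=5) 1-5(w=8) 2-3(w=6)}
step 5: add edge 0-2 (w=9); MST = {0-2(w=9) 0-7(w=4) 1-4(w=5) 1-5(w=8) 2-3(w=6)}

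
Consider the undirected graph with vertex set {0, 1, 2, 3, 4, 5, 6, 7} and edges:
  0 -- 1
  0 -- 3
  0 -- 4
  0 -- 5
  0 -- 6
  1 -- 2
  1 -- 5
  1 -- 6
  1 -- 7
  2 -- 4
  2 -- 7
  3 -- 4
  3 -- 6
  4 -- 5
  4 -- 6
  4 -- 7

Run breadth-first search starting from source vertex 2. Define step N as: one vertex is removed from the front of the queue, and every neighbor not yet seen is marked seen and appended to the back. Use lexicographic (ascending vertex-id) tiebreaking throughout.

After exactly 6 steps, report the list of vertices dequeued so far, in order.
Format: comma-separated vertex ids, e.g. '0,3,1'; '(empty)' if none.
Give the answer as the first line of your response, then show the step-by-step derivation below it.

2,1,4,7,0,5

step 1: dequeue 2; queue=[1,4,7]; order=2
step 2: dequeue 1; queue=[4,7,0,5,6]; order=2,1
step 3: dequeue 4; queue=[7,0,5,6,3]; order=2,1,4
step 4: dequeue 7; queue=[0,5,6,3]; order=2,1,4,7
step 5: dequeue 0; queue=[5,6,3]; order=2,1,4,7,0
step 6: dequeue 5; queue=[6,3]; order=2,1,4,7,0,5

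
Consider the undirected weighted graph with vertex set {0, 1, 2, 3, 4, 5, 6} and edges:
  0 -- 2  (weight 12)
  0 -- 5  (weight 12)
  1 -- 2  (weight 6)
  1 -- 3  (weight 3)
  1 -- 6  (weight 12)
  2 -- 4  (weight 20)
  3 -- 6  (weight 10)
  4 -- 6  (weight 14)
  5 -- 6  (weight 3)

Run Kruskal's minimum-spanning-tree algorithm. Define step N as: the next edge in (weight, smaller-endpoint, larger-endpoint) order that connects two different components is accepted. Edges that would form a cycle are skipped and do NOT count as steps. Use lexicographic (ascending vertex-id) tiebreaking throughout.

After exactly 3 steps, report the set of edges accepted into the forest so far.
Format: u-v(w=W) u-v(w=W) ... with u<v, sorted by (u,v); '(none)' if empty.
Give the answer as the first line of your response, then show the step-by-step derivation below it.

1-2(w=6) 1-3(w=3) 5-6(w=3)

step 1: add edge 1-3 (w=3); MST = {1-3(w=3)}
step 2: add edge 5-6 (w=3); MST = {1-3(w=3) 5-6(w=3)}
step 3: add edge 1-2 (w=6); MST = {1-2(w=6) 1-3(w=3) 5-6(w=3)}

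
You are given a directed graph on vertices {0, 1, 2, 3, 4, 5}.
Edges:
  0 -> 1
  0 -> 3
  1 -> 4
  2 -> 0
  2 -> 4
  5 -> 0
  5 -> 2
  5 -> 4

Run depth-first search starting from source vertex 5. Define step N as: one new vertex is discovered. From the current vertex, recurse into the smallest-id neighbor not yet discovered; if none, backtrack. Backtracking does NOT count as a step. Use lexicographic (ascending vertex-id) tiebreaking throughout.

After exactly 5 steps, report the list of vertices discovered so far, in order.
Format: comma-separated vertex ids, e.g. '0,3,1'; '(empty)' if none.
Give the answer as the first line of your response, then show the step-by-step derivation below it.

5,0,1,4,3

step 1: discover 5; path=5; order=5
step 2: discover 0; path=5>0; order=5,0
step 3: discover 1; path=5>0>1; order=5,0,1
step 4: discover 4; path=5>0>1>4; order=5,0,1,4
step 5: discover 3; path=5>0>3; order=5,0,1,4,3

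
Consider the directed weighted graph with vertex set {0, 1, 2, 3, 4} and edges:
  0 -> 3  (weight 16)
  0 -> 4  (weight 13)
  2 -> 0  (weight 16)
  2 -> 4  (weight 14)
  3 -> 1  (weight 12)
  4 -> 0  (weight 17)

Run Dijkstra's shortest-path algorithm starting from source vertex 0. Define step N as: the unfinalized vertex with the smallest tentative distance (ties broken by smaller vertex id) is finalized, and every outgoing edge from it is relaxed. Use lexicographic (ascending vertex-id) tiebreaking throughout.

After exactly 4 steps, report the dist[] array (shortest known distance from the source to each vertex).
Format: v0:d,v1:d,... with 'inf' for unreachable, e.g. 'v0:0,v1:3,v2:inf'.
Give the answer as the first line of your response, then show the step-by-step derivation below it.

v0:0,v1:28,v2:inf,v3:16,v4:13

step 1: dist = v0:0,v1:inf,v2:inf,v3:16,v4:13
step 2: dist = v0:0,v1:inf,v2:inf,v3:16,v4:13
step 3: dist = v0:0,v1:28,v2:inf,v3:16,v4:13
step 4: dist = v0:0,v1:28,v2:inf,v3:16,v4:13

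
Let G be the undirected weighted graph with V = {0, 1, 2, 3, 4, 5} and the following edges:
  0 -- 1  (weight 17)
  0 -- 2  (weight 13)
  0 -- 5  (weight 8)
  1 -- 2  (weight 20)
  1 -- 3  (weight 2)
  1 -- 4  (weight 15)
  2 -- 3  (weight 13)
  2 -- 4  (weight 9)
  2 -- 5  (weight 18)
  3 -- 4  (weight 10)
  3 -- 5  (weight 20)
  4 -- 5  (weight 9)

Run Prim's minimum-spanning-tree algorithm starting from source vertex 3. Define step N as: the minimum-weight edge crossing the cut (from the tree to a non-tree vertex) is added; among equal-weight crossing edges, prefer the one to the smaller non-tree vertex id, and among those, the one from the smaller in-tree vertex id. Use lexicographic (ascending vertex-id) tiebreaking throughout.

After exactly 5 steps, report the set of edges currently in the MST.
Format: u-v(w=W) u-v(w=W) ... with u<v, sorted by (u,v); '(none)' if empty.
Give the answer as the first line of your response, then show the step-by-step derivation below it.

0-5(w=8) 1-3(w=2) 2-4(w=9) 3-4(w=10) 4-5(w=9)

step 1: add edge 1-3 (w=2); MST = {1-3(w=2)}
step 2: add edge 3-4 (w=10); MST = {1-3(w=2) 3-4(w=10)}
step 3: add edge 2-4 (w=9); MST = {1-3(w=2) 2-4(w=9) 3-4(w=10)}
step 4: add edge 4-5 (w=9); MST = {1-3(w=2) 2-4(w=9) 3-4(w=10) 4-5(w=9)}
step 5: add edge 0-5 (w=8); MST = {0-5(w=8) 1-3(w=2) 2-4(w=9) 3-4(w=10) 4-5(w=9)}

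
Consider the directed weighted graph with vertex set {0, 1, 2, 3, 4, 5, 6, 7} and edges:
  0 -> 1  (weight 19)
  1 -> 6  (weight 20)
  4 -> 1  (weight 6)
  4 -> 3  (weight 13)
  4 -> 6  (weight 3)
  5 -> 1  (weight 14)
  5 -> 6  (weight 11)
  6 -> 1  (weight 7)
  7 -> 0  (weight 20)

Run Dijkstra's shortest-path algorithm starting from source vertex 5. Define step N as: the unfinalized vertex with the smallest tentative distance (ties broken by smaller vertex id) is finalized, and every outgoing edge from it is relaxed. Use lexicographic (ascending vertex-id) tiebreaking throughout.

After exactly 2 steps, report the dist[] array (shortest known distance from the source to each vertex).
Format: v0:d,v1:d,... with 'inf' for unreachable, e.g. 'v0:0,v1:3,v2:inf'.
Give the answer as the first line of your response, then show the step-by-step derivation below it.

v0:inf,v1:14,v2:inf,v3:inf,v4:inf,v5:0,v6:11,v7:inf

step 1: dist = v0:inf,v1:14,v2:inf,v3:inf,v4:inf,v5:0,v6:11,v7:inf
step 2: dist = v0:inf,v1:14,v2:inf,v3:inf,v4:inf,v5:0,v6:11,v7:inf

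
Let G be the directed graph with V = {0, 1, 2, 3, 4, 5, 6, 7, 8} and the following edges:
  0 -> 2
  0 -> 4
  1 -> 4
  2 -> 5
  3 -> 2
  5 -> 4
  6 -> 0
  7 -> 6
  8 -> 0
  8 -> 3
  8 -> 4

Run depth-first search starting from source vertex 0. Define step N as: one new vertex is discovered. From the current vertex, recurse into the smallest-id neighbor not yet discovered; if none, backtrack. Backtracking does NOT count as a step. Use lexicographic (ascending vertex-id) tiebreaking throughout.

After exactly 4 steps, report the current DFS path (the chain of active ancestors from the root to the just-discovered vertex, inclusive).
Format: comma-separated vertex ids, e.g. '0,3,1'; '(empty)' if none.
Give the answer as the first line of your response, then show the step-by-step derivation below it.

0,2,5,4

step 1: discover 0; path=0; order=0
step 2: discover 2; path=0>2; order=0,2
step 3: discover 5; path=0>2>5; order=0,2,5
step 4: discover 4; path=0>2>5>4; order=0,2,5,4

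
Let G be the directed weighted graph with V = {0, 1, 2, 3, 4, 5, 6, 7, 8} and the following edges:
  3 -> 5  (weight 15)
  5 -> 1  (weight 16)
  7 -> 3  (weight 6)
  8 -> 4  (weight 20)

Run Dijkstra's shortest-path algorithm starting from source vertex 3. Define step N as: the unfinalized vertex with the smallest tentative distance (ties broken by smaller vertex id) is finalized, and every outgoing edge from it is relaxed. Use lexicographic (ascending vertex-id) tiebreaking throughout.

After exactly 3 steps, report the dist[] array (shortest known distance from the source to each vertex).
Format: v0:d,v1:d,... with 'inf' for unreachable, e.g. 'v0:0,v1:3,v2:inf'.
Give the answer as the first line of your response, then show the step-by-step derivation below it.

v0:inf,v1:31,v2:inf,v3:0,v4:inf,v5:15,v6:inf,v7:inf,v8:inf

step 1: dist = v0:inf,v1:inf,v2:inf,v3:0,v4:inf,v5:15,v6:inf,v7:inf,v8:inf
step 2: dist = v0:inf,v1:31,v2:inf,v3:0,v4:inf,v5:15,v6:inf,v7:inf,v8:inf
step 3: dist = v0:inf,v1:31,v2:inf,v3:0,v4:inf,v5:15,v6:inf,v7:inf,v8:inf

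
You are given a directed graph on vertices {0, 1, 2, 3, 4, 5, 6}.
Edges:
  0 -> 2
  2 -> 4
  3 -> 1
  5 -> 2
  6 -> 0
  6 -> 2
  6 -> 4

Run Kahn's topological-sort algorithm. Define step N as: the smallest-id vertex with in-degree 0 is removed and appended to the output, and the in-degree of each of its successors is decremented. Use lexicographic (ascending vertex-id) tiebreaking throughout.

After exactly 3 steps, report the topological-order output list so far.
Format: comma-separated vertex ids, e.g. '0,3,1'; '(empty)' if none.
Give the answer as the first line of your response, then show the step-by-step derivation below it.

3,1,5

step 1: output 3; order=[3]; indeg=(1,0,3,0,2,0,0)
step 2: output 1; order=[3,1]; indeg=(1,0,3,0,2,0,0)
step 3: output 5; order=[3,1,5]; indeg=(1,0,2,0,2,0,0)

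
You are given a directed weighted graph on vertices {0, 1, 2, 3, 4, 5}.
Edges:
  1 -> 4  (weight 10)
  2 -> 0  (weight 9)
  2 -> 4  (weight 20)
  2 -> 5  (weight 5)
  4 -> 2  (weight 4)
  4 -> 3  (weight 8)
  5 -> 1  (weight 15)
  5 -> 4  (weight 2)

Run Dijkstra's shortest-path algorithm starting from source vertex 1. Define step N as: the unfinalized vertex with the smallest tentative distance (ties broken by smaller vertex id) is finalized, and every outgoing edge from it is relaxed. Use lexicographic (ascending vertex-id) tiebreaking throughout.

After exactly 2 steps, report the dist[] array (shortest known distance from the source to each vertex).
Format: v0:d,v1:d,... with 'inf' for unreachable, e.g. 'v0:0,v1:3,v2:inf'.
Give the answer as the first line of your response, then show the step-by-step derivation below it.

v0:inf,v1:0,v2:14,v3:18,v4:10,v5:inf

step 1: dist = v0:inf,v1:0,v2:inf,v3:inf,v4:10,v5:inf
step 2: dist = v0:inf,v1:0,v2:14,v3:18,v4:10,v5:inf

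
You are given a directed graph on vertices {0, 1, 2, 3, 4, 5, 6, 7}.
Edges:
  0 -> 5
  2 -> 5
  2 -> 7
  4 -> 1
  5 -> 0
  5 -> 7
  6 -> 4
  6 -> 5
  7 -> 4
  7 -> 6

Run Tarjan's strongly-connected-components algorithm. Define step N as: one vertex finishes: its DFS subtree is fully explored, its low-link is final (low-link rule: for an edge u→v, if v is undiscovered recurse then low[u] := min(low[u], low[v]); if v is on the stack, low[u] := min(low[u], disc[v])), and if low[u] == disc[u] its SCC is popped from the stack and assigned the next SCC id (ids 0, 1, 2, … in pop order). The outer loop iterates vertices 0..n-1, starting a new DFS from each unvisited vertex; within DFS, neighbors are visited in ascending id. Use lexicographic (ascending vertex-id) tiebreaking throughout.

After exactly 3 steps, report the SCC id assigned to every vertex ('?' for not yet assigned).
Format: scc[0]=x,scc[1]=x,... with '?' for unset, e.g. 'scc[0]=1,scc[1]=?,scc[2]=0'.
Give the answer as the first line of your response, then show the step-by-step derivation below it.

scc[0]=?,scc[1]=0,scc[2]=?,scc[3]=?,scc[4]=1,scc[5]=?,scc[6]=?,scc[7]=?

step 1: low=(low[0]=0,low[1]=4,low[2]=?,low[3]=?,low[4]=3,low[5]=0,low[6]=?,low[7]=2); scc=(scc[0]=?,scc[1]=0,scc[2]=?,scc[3]=?,scc[4]=?,scc[5]=?,scc[6]=?,scc[7]=?)
step 2: low=(low[0]=0,low[1]=4,low[2]=?,low[3]=?,low[4]=3,low[5]=0,low[6]=?,low[7]=2); scc=(scc[0]=?,scc[1]=0,scc[2]=?,scc[3]=?,scc[4]=1,scc[5]=?,scc[6]=?,scc[7]=?)
step 3: low=(low[0]=0,low[1]=4,low[2]=?,low[3]=?,low[4]=3,low[5]=0,low[6]=1,low[7]=2); scc=(scc[0]=?,scc[1]=0,scc[2]=?,scc[3]=?,scc[4]=1,scc[5]=?,scc[6]=?,scc[7]=?)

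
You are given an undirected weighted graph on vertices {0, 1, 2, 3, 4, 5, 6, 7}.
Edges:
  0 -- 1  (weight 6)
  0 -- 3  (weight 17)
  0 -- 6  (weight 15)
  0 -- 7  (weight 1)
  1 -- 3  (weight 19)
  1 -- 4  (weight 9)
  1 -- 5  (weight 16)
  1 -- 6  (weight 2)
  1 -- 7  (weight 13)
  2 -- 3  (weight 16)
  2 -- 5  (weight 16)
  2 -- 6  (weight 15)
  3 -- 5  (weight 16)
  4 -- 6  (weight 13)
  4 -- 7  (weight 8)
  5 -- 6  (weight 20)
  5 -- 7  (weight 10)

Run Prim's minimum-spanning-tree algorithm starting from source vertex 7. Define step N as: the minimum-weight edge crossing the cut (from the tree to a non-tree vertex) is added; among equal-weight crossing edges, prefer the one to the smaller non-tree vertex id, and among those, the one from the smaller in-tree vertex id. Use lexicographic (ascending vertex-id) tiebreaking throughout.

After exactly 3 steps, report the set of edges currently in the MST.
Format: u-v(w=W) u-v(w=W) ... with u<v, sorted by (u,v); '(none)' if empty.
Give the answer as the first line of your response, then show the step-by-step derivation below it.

0-1(w=6) 0-7(w=1) 1-6(w=2)

step 1: add edge 0-7 (w=1); MST = {0-7(w=1)}
step 2: add edge 0-1 (w=6); MST = {0-1(w=6) 0-7(w=1)}
step 3: add edge 1-6 (w=2); MST = {0-1(w=6) 0-7(w=1) 1-6(w=2)}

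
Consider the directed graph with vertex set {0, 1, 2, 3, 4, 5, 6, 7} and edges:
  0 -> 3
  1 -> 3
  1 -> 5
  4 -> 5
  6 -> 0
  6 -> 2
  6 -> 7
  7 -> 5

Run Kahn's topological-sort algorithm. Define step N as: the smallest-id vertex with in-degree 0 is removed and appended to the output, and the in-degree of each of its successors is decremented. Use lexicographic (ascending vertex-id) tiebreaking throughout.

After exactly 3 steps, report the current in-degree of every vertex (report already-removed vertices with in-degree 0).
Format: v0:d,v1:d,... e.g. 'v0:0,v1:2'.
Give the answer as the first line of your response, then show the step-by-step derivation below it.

v0:0,v1:0,v2:0,v3:1,v4:0,v5:1,v6:0,v7:0

step 1: output 1; order=[1]; indeg=(1,0,1,1,0,2,0,1)
step 2: output 4; order=[1,4]; indeg=(1,0,1,1,0,1,0,1)
step 3: output 6; order=[1,4,6]; indeg=(0,0,0,1,0,1,0,0)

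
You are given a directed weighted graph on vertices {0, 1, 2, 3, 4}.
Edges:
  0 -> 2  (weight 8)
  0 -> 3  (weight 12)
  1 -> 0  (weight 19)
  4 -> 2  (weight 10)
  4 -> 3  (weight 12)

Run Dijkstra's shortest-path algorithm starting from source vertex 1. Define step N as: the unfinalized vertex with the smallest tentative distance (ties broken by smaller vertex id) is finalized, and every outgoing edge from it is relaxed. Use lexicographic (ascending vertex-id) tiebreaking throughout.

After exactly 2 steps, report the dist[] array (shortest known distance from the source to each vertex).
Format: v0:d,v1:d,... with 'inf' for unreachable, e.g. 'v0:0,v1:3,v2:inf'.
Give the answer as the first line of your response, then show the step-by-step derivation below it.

v0:19,v1:0,v2:27,v3:31,v4:inf

step 1: dist = v0:19,v1:0,v2:inf,v3:inf,v4:inf
step 2: dist = v0:19,v1:0,v2:27,v3:31,v4:inf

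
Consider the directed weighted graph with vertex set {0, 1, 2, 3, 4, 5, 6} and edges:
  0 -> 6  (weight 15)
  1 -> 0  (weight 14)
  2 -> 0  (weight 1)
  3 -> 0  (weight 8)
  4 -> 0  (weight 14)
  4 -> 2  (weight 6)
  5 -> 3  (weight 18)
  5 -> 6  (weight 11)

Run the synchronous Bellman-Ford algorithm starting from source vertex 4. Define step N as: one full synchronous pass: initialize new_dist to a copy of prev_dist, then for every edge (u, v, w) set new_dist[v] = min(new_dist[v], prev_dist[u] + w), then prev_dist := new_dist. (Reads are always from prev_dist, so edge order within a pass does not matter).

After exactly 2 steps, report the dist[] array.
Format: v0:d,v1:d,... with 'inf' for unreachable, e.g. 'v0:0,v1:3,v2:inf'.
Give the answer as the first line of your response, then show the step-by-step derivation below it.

v0:7,v1:inf,v2:6,v3:inf,v4:0,v5:inf,v6:29

step 1: dist = v0:14,v1:inf,v2:6,v3:inf,v4:0,v5:inf,v6:inf
step 2: dist = v0:7,v1:inf,v2:6,v3:inf,v4:0,v5:inf,v6:29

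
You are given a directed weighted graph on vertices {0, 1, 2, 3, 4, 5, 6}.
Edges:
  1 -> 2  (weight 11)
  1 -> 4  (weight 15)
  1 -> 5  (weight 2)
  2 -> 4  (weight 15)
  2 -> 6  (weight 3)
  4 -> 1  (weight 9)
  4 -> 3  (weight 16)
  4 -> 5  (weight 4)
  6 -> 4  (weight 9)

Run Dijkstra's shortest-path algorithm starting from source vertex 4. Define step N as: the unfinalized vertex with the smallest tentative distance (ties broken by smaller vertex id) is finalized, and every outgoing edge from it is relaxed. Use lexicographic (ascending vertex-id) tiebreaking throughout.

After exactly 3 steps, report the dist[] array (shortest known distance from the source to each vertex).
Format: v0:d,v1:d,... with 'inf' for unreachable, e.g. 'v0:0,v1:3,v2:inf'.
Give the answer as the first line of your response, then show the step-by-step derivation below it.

v0:inf,v1:9,v2:20,v3:16,v4:0,v5:4,v6:inf

step 1: dist = v0:inf,v1:9,v2:inf,v3:16,v4:0,v5:4,v6:inf
step 2: dist = v0:inf,v1:9,v2:inf,v3:16,v4:0,v5:4,v6:inf
step 3: dist = v0:inf,v1:9,v2:20,v3:16,v4:0,v5:4,v6:inf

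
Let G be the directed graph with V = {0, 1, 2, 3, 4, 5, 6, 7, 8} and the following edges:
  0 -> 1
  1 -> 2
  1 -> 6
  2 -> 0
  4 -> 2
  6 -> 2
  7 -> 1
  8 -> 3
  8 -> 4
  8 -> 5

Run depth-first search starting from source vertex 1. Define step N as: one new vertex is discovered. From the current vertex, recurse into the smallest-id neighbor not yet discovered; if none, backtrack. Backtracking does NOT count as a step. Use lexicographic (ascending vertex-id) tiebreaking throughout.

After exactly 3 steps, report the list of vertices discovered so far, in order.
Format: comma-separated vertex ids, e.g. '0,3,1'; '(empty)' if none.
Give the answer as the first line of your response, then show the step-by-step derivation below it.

1,2,0

step 1: discover 1; path=1; order=1
step 2: discover 2; path=1>2; order=1,2
step 3: discover 0; path=1>2>0; order=1,2,0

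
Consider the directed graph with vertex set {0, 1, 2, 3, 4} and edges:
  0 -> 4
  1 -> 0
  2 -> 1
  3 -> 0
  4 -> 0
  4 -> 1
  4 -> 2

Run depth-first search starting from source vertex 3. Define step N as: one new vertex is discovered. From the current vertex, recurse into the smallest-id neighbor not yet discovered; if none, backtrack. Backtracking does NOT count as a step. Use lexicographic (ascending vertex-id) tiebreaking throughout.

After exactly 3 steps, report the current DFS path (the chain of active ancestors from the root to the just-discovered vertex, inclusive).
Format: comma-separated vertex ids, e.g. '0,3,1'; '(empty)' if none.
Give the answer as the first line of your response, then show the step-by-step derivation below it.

3,0,4

step 1: discover 3; path=3; order=3
step 2: discover 0; path=3>0; order=3,0
step 3: discover 4; path=3>0>4; order=3,0,4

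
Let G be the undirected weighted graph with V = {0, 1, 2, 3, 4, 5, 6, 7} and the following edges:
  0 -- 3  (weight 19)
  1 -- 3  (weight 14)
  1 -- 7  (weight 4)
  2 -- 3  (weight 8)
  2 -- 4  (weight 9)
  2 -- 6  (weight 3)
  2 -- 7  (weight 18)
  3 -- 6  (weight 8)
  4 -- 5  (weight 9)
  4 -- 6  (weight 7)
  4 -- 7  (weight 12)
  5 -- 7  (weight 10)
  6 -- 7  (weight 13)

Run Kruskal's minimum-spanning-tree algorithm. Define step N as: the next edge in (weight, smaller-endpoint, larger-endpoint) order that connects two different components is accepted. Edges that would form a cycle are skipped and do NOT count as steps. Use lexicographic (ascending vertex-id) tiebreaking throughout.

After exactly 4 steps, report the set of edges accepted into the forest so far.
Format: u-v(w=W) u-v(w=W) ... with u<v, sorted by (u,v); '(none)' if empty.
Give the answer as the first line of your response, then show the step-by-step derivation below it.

1-7(w=4) 2-3(w=8) 2-6(w=3) 4-6(w=7)

step 1: add edge 2-6 (w=3); MST = {2-6(w=3)}
step 2: add edge 1-7 (w=4); MST = {1-7(w=4) 2-6(w=3)}
step 3: add edge 4-6 (w=7); MST = {1-7(w=4) 2-6(w=3) 4-6(w=7)}
step 4: add edge 2-3 (w=8); MST = {1-7(w=4) 2-3(w=8) 2-6(w=3) 4-6(w=7)}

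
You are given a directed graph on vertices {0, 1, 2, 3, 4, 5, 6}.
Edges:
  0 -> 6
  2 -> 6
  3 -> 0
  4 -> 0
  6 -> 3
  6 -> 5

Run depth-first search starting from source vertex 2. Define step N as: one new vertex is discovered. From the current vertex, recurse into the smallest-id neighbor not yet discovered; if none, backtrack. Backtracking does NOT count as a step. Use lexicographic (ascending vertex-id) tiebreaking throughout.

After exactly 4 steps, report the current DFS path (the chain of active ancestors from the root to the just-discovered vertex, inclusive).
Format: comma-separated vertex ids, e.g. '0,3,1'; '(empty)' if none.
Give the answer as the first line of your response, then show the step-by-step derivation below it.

2,6,3,0

step 1: discover 2; path=2; order=2
step 2: discover 6; path=2>6; order=2,6
step 3: discover 3; path=2>6>3; order=2,6,3
step 4: discover 0; path=2>6>3>0; order=2,6,3,0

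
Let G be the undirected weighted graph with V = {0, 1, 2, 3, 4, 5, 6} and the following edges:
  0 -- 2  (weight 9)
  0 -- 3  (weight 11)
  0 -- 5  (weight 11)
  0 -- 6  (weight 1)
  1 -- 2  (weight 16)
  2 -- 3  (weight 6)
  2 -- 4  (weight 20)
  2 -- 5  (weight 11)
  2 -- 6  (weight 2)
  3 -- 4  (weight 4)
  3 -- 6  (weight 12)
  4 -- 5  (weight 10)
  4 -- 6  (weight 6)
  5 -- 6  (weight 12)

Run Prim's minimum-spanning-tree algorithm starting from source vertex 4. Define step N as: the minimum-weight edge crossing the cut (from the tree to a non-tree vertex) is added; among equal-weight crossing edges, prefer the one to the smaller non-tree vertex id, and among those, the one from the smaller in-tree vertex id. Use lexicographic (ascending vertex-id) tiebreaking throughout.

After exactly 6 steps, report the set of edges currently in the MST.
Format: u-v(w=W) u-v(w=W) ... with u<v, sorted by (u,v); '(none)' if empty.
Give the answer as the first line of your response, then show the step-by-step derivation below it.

0-6(w=1) 1-2(w=16) 2-3(w=6) 2-6(w=2) 3-4(w=4) 4-5(w=10)

step 1: add edge 3-4 (w=4); MST = {3-4(w=4)}
step 2: add edge 2-3 (w=6); MST = {2-3(w=6) 3-4(w=4)}
step 3: add edge 2-6 (w=2); MST = {2-3(w=6) 2-6(w=2) 3-4(w=4)}
step 4: add edge 0-6 (w=1); MST = {0-6(w=1) 2-3(w=6) 2-6(w=2) 3-4(w=4)}
step 5: add edge 4-5 (w=10); MST = {0-6(w=1) 2-3(w=6) 2-6(w=2) 3-4(w=4) 4-5(w=10)}
step 6: add edge 1-2 (w=16); MST = {0-6(w=1) 1-2(w=16) 2-3(w=6) 2-6(w=2) 3-4(w=4) 4-5(w=10)}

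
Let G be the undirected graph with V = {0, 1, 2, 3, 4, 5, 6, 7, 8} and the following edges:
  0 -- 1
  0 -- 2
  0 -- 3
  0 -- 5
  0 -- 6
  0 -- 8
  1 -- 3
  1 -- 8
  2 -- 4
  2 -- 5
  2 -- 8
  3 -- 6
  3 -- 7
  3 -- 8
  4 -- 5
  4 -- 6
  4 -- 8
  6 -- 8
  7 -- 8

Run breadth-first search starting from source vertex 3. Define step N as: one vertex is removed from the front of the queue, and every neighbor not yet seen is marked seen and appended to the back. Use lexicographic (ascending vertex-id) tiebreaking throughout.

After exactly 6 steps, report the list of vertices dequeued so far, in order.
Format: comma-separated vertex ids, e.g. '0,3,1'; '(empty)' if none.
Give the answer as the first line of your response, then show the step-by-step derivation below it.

3,0,1,6,7,8

step 1: dequeue 3; queue=[0,1,6,7,8]; order=3
step 2: dequeue 0; queue=[1,6,7,8,2,5]; order=3,0
step 3: dequeue 1; queue=[6,7,8,2,5]; order=3,0,1
step 4: dequeue 6; queue=[7,8,2,5,4]; order=3,0,1,6
step 5: dequeue 7; queue=[8,2,5,4]; order=3,0,1,6,7
step 6: dequeue 8; queue=[2,5,4]; order=3,0,1,6,7,8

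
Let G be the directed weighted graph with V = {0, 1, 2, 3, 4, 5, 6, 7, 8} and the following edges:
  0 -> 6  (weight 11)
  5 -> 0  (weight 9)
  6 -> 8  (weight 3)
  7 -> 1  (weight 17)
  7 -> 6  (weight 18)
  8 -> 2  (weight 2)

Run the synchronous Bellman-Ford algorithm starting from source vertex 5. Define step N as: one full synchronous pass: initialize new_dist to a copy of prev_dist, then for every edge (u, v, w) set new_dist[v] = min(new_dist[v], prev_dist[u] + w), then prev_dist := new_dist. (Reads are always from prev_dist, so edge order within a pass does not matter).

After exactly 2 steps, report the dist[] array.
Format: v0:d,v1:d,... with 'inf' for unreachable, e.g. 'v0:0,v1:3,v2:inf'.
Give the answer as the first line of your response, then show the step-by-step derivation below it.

v0:9,v1:inf,v2:inf,v3:inf,v4:inf,v5:0,v6:20,v7:inf,v8:inf

step 1: dist = v0:9,v1:inf,v2:inf,v3:inf,v4:inf,v5:0,v6:inf,v7:inf,v8:inf
step 2: dist = v0:9,v1:inf,v2:inf,v3:inf,v4:inf,v5:0,v6:20,v7:inf,v8:inf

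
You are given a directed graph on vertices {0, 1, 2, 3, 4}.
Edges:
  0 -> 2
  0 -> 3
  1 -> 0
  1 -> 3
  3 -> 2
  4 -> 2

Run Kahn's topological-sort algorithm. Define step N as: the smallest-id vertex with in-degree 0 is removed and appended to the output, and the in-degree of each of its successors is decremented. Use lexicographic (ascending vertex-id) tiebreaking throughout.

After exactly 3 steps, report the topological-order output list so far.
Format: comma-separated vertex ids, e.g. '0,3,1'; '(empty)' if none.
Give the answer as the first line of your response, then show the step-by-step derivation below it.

1,0,3

step 1: output 1; order=[1]; indeg=(0,0,3,1,0)
step 2: output 0; order=[1,0]; indeg=(0,0,2,0,0)
step 3: output 3; order=[1,0,3]; indeg=(0,0,1,0,0)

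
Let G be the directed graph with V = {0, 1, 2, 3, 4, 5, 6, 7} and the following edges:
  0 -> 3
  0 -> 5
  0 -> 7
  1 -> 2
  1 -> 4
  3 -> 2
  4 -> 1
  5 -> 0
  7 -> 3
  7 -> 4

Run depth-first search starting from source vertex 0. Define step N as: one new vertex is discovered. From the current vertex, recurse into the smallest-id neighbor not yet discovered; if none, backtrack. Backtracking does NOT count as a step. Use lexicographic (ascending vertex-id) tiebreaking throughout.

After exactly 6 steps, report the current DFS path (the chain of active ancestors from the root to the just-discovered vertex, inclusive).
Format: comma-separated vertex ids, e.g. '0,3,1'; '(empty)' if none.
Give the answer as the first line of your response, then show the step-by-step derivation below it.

0,7,4

step 1: discover 0; path=0; order=0
step 2: discover 3; path=0>3; order=0,3
step 3: discover 2; path=0>3>2; order=0,3,2
step 4: discover 5; path=0>5; order=0,3,2,5
step 5: discover 7; path=0>7; order=0,3,2,5,7
step 6: discover 4; path=0>7>4; order=0,3,2,5,7,4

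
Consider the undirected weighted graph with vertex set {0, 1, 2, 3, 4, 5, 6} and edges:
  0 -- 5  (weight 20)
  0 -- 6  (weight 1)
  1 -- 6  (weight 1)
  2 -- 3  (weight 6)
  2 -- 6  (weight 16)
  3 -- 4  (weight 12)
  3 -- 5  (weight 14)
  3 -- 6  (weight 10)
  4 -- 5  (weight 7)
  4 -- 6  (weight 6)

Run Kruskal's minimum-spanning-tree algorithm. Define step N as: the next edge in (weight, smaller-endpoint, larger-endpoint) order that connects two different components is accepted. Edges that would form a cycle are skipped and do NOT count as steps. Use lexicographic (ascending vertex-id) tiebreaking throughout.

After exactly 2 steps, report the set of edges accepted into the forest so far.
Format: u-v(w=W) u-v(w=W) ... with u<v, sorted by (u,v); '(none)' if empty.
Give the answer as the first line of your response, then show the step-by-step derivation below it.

0-6(w=1) 1-6(w=1)

step 1: add edge 0-6 (w=1); MST = {0-6(w=1)}
step 2: add edge 1-6 (w=1); MST = {0-6(w=1) 1-6(w=1)}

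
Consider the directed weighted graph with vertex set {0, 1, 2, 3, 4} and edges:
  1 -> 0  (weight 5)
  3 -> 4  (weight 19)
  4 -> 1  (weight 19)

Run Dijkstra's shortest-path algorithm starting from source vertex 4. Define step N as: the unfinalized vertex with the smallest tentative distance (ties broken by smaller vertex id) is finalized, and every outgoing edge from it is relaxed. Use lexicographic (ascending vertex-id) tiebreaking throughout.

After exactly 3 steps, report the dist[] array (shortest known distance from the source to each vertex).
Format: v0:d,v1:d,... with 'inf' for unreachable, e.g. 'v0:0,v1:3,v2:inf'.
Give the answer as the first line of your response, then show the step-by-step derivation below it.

v0:24,v1:19,v2:inf,v3:inf,v4:0

step 1: dist = v0:inf,v1:19,v2:inf,v3:inf,v4:0
step 2: dist = v0:24,v1:19,v2:inf,v3:inf,v4:0
step 3: dist = v0:24,v1:19,v2:inf,v3:inf,v4:0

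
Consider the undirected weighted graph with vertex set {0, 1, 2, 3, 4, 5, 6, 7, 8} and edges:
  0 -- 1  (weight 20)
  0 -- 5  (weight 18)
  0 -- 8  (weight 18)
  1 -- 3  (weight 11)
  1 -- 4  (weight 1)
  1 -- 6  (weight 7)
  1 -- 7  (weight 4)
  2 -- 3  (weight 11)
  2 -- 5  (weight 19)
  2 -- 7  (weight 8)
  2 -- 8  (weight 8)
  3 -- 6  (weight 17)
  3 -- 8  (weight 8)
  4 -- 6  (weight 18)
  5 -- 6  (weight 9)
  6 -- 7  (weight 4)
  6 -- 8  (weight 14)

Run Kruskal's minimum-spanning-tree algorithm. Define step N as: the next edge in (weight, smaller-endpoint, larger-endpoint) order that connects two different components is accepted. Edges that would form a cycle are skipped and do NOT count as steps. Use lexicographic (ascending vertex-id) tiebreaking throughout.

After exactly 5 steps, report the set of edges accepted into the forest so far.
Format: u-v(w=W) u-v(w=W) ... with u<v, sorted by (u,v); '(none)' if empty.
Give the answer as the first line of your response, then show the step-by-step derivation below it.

1-4(w=1) 1-7(w=4) 2-7(w=8) 2-8(w=8) 6-7(w=4)

step 1: add edge 1-4 (w=1); MST = {1-4(w=1)}
step 2: add edge 1-7 (w=4); MST = {1-4(w=1) 1-7(w=4)}
step 3: add edge 6-7 (w=4); MST = {1-4(w=1) 1-7(w=4) 6-7(w=4)}
step 4: add edge 2-7 (w=8); MST = {1-4(w=1) 1-7(w=4) 2-7(w=8) 6-7(w=4)}
step 5: add edge 2-8 (w=8); MST = {1-4(w=1) 1-7(w=4) 2-7(w=8) 2-8(w=8) 6-7(w=4)}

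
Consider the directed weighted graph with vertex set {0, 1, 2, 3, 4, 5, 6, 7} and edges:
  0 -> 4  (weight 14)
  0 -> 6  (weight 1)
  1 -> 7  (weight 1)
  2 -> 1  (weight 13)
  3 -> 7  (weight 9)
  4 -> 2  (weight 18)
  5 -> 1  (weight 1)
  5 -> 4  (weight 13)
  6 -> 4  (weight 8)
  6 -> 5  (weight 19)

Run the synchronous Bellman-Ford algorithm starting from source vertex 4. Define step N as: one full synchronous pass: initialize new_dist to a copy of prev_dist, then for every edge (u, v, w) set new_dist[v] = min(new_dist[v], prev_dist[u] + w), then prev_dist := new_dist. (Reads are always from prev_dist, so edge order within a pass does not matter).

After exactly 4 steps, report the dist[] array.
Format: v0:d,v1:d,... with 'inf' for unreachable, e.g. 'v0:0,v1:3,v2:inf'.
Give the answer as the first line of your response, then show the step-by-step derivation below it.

v0:inf,v1:31,v2:18,v3:inf,v4:0,v5:inf,v6:inf,v7:32

step 1: dist = v0:inf,v1:inf,v2:18,v3:inf,v4:0,v5:inf,v6:inf,v7:inf
step 2: dist = v0:inf,v1:31,v2:18,v3:inf,v4:0,v5:inf,v6:inf,v7:inf
step 3: dist = v0:inf,v1:31,v2:18,v3:inf,v4:0,v5:inf,v6:inf,v7:32
step 4: dist = v0:inf,v1:31,v2:18,v3:inf,v4:0,v5:inf,v6:inf,v7:32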